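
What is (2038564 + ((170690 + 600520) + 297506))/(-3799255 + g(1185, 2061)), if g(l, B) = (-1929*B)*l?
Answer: -155364/235748351 ≈ -0.00065902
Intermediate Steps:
g(l, B) = -1929*B*l
(2038564 + ((170690 + 600520) + 297506))/(-3799255 + g(1185, 2061)) = (2038564 + ((170690 + 600520) + 297506))/(-3799255 - 1929*2061*1185) = (2038564 + (771210 + 297506))/(-3799255 - 4711167765) = (2038564 + 1068716)/(-4714967020) = 3107280*(-1/4714967020) = -155364/235748351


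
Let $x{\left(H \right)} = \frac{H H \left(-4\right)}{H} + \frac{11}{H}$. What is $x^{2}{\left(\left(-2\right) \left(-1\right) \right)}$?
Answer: $\frac{25}{4} \approx 6.25$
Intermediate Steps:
$x{\left(H \right)} = - 4 H + \frac{11}{H}$ ($x{\left(H \right)} = \frac{H^{2} \left(-4\right)}{H} + \frac{11}{H} = \frac{\left(-4\right) H^{2}}{H} + \frac{11}{H} = - 4 H + \frac{11}{H}$)
$x^{2}{\left(\left(-2\right) \left(-1\right) \right)} = \left(- 4 \left(\left(-2\right) \left(-1\right)\right) + \frac{11}{\left(-2\right) \left(-1\right)}\right)^{2} = \left(\left(-4\right) 2 + \frac{11}{2}\right)^{2} = \left(-8 + 11 \cdot \frac{1}{2}\right)^{2} = \left(-8 + \frac{11}{2}\right)^{2} = \left(- \frac{5}{2}\right)^{2} = \frac{25}{4}$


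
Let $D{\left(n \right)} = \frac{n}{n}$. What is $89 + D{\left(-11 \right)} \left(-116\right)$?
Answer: $-27$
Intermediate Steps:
$D{\left(n \right)} = 1$
$89 + D{\left(-11 \right)} \left(-116\right) = 89 + 1 \left(-116\right) = 89 - 116 = -27$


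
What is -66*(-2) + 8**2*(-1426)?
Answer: -91132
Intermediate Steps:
-66*(-2) + 8**2*(-1426) = 132 + 64*(-1426) = 132 - 91264 = -91132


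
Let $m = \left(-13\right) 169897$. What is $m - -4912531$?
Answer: $2703870$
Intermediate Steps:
$m = -2208661$
$m - -4912531 = -2208661 - -4912531 = -2208661 + 4912531 = 2703870$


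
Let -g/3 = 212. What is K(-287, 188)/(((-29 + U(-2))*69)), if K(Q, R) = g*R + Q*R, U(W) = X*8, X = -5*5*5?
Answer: 173524/71001 ≈ 2.4440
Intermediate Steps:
g = -636 (g = -3*212 = -636)
X = -125 (X = -25*5 = -125)
U(W) = -1000 (U(W) = -125*8 = -1000)
K(Q, R) = -636*R + Q*R
K(-287, 188)/(((-29 + U(-2))*69)) = (188*(-636 - 287))/(((-29 - 1000)*69)) = (188*(-923))/((-1029*69)) = -173524/(-71001) = -173524*(-1/71001) = 173524/71001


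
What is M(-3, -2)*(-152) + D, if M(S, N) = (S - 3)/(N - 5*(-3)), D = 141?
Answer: 2745/13 ≈ 211.15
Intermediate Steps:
M(S, N) = (-3 + S)/(15 + N) (M(S, N) = (-3 + S)/(N + 15) = (-3 + S)/(15 + N))
M(-3, -2)*(-152) + D = ((-3 - 3)/(15 - 2))*(-152) + 141 = (-6/13)*(-152) + 141 = ((1/13)*(-6))*(-152) + 141 = -6/13*(-152) + 141 = 912/13 + 141 = 2745/13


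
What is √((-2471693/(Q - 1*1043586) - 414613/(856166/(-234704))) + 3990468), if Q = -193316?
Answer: √1150661529910303338957456161294/529496718866 ≈ 2025.9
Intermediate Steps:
√((-2471693/(Q - 1*1043586) - 414613/(856166/(-234704))) + 3990468) = √((-2471693/(-193316 - 1*1043586) - 414613/(856166/(-234704))) + 3990468) = √((-2471693/(-193316 - 1043586) - 414613/(856166*(-1/234704))) + 3990468) = √((-2471693/(-1236902) - 414613/(-428083/117352)) + 3990468) = √((-2471693*(-1/1236902) - 414613*(-117352/428083)) + 3990468) = √((2471693/1236902 + 48655664776/428083) + 3990468) = √(60183347162518471/529496718866 + 3990468) = √(2173123059902287759/529496718866) = √1150661529910303338957456161294/529496718866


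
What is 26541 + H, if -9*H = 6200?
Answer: 232669/9 ≈ 25852.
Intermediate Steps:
H = -6200/9 (H = -⅑*6200 = -6200/9 ≈ -688.89)
26541 + H = 26541 - 6200/9 = 232669/9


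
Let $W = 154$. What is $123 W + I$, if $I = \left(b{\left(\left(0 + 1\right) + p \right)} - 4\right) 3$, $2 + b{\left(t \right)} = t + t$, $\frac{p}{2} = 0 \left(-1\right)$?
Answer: $18930$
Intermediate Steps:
$p = 0$ ($p = 2 \cdot 0 \left(-1\right) = 2 \cdot 0 = 0$)
$b{\left(t \right)} = -2 + 2 t$ ($b{\left(t \right)} = -2 + \left(t + t\right) = -2 + 2 t$)
$I = -12$ ($I = \left(\left(-2 + 2 \left(\left(0 + 1\right) + 0\right)\right) - 4\right) 3 = \left(\left(-2 + 2 \left(1 + 0\right)\right) - 4\right) 3 = \left(\left(-2 + 2 \cdot 1\right) - 4\right) 3 = \left(\left(-2 + 2\right) - 4\right) 3 = \left(0 - 4\right) 3 = \left(-4\right) 3 = -12$)
$123 W + I = 123 \cdot 154 - 12 = 18942 - 12 = 18930$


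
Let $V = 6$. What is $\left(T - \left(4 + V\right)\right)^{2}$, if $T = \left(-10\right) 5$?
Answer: $3600$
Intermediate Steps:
$T = -50$
$\left(T - \left(4 + V\right)\right)^{2} = \left(-50 - \left(4 + 6\right)\right)^{2} = \left(-50 - 10\right)^{2} = \left(-60\right)^{2} = 3600$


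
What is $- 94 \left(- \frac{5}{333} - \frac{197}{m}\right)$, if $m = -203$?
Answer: $- \frac{6071084}{67599} \approx -89.81$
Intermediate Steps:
$- 94 \left(- \frac{5}{333} - \frac{197}{m}\right) = - 94 \left(- \frac{5}{333} - \frac{197}{-203}\right) = - 94 \left(\left(-5\right) \frac{1}{333} - - \frac{197}{203}\right) = - 94 \left(- \frac{5}{333} + \frac{197}{203}\right) = \left(-94\right) \frac{64586}{67599} = - \frac{6071084}{67599}$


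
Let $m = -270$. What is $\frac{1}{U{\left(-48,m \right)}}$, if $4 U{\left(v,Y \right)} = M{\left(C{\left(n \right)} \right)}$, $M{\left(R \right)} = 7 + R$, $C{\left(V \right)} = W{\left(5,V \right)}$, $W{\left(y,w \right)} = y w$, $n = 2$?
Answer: $\frac{4}{17} \approx 0.23529$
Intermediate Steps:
$W{\left(y,w \right)} = w y$
$C{\left(V \right)} = 5 V$ ($C{\left(V \right)} = V 5 = 5 V$)
$U{\left(v,Y \right)} = \frac{17}{4}$ ($U{\left(v,Y \right)} = \frac{7 + 5 \cdot 2}{4} = \frac{7 + 10}{4} = \frac{1}{4} \cdot 17 = \frac{17}{4}$)
$\frac{1}{U{\left(-48,m \right)}} = \frac{1}{\frac{17}{4}} = \frac{4}{17}$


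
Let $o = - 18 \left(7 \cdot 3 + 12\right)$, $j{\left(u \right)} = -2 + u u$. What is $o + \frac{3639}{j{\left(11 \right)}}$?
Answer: $- \frac{67047}{119} \approx -563.42$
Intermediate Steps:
$j{\left(u \right)} = -2 + u^{2}$
$o = -594$ ($o = - 18 \left(21 + 12\right) = \left(-18\right) 33 = -594$)
$o + \frac{3639}{j{\left(11 \right)}} = -594 + \frac{3639}{-2 + 11^{2}} = -594 + \frac{3639}{-2 + 121} = -594 + \frac{3639}{119} = - \frac{67047}{119}$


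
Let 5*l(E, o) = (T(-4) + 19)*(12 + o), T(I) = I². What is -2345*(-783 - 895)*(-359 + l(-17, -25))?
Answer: -1770709500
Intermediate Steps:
l(E, o) = 84 + 7*o (l(E, o) = (((-4)² + 19)*(12 + o))/5 = ((16 + 19)*(12 + o))/5 = (35*(12 + o))/5 = (420 + 35*o)/5 = 84 + 7*o)
-2345*(-783 - 895)*(-359 + l(-17, -25)) = -2345*(-783 - 895)*(-359 + (84 + 7*(-25))) = -(-3934910)*(-359 + (84 - 175)) = -(-3934910)*(-359 - 91) = -(-3934910)*(-450) = -2345*755100 = -1770709500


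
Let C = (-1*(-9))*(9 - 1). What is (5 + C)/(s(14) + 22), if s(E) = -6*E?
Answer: -77/62 ≈ -1.2419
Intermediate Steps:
C = 72 (C = 9*8 = 72)
(5 + C)/(s(14) + 22) = (5 + 72)/(-6*14 + 22) = 77/(-84 + 22) = 77/(-62) = 77*(-1/62) = -77/62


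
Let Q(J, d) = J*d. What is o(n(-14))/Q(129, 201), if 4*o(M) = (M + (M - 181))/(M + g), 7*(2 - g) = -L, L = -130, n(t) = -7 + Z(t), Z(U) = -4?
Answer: 1421/20017188 ≈ 7.0989e-5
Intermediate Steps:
n(t) = -11 (n(t) = -7 - 4 = -11)
g = -116/7 (g = 2 - (-1)*(-130)/7 = 2 - 1/7*130 = 2 - 130/7 = -116/7 ≈ -16.571)
o(M) = (-181 + 2*M)/(4*(-116/7 + M)) (o(M) = ((M + (M - 181))/(M - 116/7))/4 = ((M + (-181 + M))/(-116/7 + M))/4 = ((-181 + 2*M)/(-116/7 + M))/4 = (-181 + 2*M)/(4*(-116/7 + M)))
o(n(-14))/Q(129, 201) = (7*(-181 + 2*(-11))/(4*(-116 + 7*(-11))))/((129*201)) = (7*(-181 - 22)/(4*(-116 - 77)))/25929 = ((7/4)*(-203)/(-193))*(1/25929) = ((7/4)*(-1/193)*(-203))*(1/25929) = (1421/772)*(1/25929) = 1421/20017188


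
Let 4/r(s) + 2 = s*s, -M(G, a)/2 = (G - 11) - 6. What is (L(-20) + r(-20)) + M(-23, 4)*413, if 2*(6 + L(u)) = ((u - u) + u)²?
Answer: 6613568/199 ≈ 33234.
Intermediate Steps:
M(G, a) = 34 - 2*G (M(G, a) = -2*((G - 11) - 6) = -2*((-11 + G) - 6) = -2*(-17 + G) = 34 - 2*G)
r(s) = 4/(-2 + s²) (r(s) = 4/(-2 + s*s) = 4/(-2 + s²))
L(u) = -6 + u²/2 (L(u) = -6 + ((u - u) + u)²/2 = -6 + (0 + u)²/2 = -6 + u²/2)
(L(-20) + r(-20)) + M(-23, 4)*413 = ((-6 + (½)*(-20)²) + 4/(-2 + (-20)²)) + (34 - 2*(-23))*413 = ((-6 + (½)*400) + 4/(-2 + 400)) + (34 + 46)*413 = ((-6 + 200) + 4/398) + 80*413 = (194 + 4*(1/398)) + 33040 = (194 + 2/199) + 33040 = 38608/199 + 33040 = 6613568/199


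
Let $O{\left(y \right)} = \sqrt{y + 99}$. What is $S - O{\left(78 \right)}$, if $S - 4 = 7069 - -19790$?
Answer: $26863 - \sqrt{177} \approx 26850.0$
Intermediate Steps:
$S = 26863$ ($S = 4 + \left(7069 - -19790\right) = 4 + \left(7069 + 19790\right) = 4 + 26859 = 26863$)
$O{\left(y \right)} = \sqrt{99 + y}$
$S - O{\left(78 \right)} = 26863 - \sqrt{99 + 78} = 26863 - \sqrt{177}$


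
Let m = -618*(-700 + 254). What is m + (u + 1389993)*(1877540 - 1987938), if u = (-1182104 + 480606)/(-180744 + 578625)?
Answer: -61055626038833062/397881 ≈ -1.5345e+11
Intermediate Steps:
u = -701498/397881 ≈ -1.7631
m = 275628 (m = -618*(-446) = 275628)
m + (u + 1389993)*(1877540 - 1987938) = 275628 + (-701498/397881 + 1389993)*(1877540 - 1987938) = 275628 + (553051103335/397881)*(-110398) = 275628 - 61055735705977330/397881 = -61055626038833062/397881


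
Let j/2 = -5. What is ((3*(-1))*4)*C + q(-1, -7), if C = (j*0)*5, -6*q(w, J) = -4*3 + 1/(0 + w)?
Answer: 13/6 ≈ 2.1667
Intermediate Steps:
j = -10 (j = 2*(-5) = -10)
q(w, J) = 2 - 1/(6*w) (q(w, J) = -(-4*3 + 1/(0 + w))/6 = -(-12 + 1/w)/6 = 2 - 1/(6*w))
C = 0 (C = -10*0*5 = 0*5 = 0)
((3*(-1))*4)*C + q(-1, -7) = ((3*(-1))*4)*0 + (2 - 1/6/(-1)) = -3*4*0 + (2 - 1/6*(-1)) = -12*0 + (2 + 1/6) = 0 + 13/6 = 13/6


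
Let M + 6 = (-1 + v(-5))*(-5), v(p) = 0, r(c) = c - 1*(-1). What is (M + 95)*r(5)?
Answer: 564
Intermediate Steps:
r(c) = 1 + c (r(c) = c + 1 = 1 + c)
M = -1 (M = -6 + (-1 + 0)*(-5) = -6 - 1*(-5) = -6 + 5 = -1)
(M + 95)*r(5) = (-1 + 95)*(1 + 5) = 94*6 = 564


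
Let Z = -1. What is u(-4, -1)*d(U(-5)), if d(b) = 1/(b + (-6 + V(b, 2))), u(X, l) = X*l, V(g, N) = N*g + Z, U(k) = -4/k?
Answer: -20/23 ≈ -0.86957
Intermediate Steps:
V(g, N) = -1 + N*g (V(g, N) = N*g - 1 = -1 + N*g)
d(b) = 1/(-7 + 3*b) (d(b) = 1/(b + (-6 + (-1 + 2*b))) = 1/(b + (-7 + 2*b)) = 1/(-7 + 3*b))
u(-4, -1)*d(U(-5)) = (-4*(-1))/(-7 + 3*(-4/(-5))) = 4/(-7 + 3*(-4*(-1/5))) = 4/(-7 + 3*(4/5)) = 4/(-7 + 12/5) = 4/(-23/5) = 4*(-5/23) = -20/23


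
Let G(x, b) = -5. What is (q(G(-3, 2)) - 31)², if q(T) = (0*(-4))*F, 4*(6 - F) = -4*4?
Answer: 961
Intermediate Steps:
F = 10 (F = 6 - (-1)*4 = 6 - ¼*(-16) = 6 + 4 = 10)
q(T) = 0 (q(T) = (0*(-4))*10 = 0*10 = 0)
(q(G(-3, 2)) - 31)² = (0 - 31)² = (-31)² = 961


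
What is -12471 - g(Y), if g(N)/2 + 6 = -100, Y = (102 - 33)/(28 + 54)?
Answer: -12259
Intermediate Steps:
Y = 69/82 ≈ 0.84146
g(N) = -212 (g(N) = -12 + 2*(-100) = -12 - 200 = -212)
-12471 - g(Y) = -12471 - 1*(-212) = -12471 + 212 = -12259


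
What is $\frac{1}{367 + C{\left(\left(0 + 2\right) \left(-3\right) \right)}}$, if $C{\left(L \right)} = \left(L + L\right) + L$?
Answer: $\frac{1}{349} \approx 0.0028653$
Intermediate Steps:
$C{\left(L \right)} = 3 L$ ($C{\left(L \right)} = 2 L + L = 3 L$)
$\frac{1}{367 + C{\left(\left(0 + 2\right) \left(-3\right) \right)}} = \frac{1}{367 + 3 \left(0 + 2\right) \left(-3\right)} = \frac{1}{367 + 3 \cdot 2 \left(-3\right)} = \frac{1}{367 + 3 \left(-6\right)} = \frac{1}{367 - 18} = \frac{1}{349}$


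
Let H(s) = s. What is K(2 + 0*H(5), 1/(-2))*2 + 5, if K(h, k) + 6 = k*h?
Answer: -9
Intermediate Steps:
K(h, k) = -6 + h*k (K(h, k) = -6 + k*h = -6 + h*k)
K(2 + 0*H(5), 1/(-2))*2 + 5 = (-6 + (2 + 0*5)/(-2))*2 + 5 = (-6 + (2 + 0)*(-½))*2 + 5 = (-6 + 2*(-½))*2 + 5 = (-6 - 1)*2 + 5 = -7*2 + 5 = -14 + 5 = -9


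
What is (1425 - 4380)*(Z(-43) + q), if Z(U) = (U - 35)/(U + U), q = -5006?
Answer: 635972145/43 ≈ 1.4790e+7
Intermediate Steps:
Z(U) = (-35 + U)/(2*U) (Z(U) = (-35 + U)/((2*U)) = (-35 + U)*(1/(2*U)) = (-35 + U)/(2*U))
(1425 - 4380)*(Z(-43) + q) = (1425 - 4380)*((½)*(-35 - 43)/(-43) - 5006) = -2955*((½)*(-1/43)*(-78) - 5006) = -2955*(39/43 - 5006) = -2955*(-215219/43) = 635972145/43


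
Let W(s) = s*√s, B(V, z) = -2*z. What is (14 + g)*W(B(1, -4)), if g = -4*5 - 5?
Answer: -176*√2 ≈ -248.90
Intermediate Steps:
g = -25 (g = -20 - 5 = -25)
W(s) = s^(3/2)
(14 + g)*W(B(1, -4)) = (14 - 25)*(-2*(-4))^(3/2) = -176*√2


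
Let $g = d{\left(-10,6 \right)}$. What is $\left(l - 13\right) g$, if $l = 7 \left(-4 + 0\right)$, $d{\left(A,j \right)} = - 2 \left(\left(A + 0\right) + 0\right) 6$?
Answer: $-4920$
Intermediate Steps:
$d{\left(A,j \right)} = - 12 A$ ($d{\left(A,j \right)} = - 2 \left(A + 0\right) 6 = - 2 A 6 = - 12 A$)
$g = 120$ ($g = \left(-12\right) \left(-10\right) = 120$)
$l = -28$ ($l = 7 \left(-4\right) = -28$)
$\left(l - 13\right) g = \left(-28 - 13\right) 120 = \left(-41\right) 120 = -4920$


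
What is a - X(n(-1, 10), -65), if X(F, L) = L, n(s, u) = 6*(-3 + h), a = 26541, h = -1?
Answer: 26606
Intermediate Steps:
n(s, u) = -24 (n(s, u) = 6*(-3 - 1) = 6*(-4) = -24)
a - X(n(-1, 10), -65) = 26541 - 1*(-65) = 26541 + 65 = 26606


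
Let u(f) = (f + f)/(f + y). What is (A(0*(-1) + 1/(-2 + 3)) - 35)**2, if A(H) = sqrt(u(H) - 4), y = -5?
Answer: 2441/2 - 105*I*sqrt(2) ≈ 1220.5 - 148.49*I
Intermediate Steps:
u(f) = 2*f/(-5 + f) (u(f) = (f + f)/(f - 5) = (2*f)/(-5 + f) = 2*f/(-5 + f))
A(H) = sqrt(-4 + 2*H/(-5 + H)) (A(H) = sqrt(2*H/(-5 + H) - 4) = sqrt(-4 + 2*H/(-5 + H)))
(A(0*(-1) + 1/(-2 + 3)) - 35)**2 = (sqrt(2)*sqrt((10 - (0*(-1) + 1/(-2 + 3)))/(-5 + (0*(-1) + 1/(-2 + 3)))) - 35)**2 = (sqrt(2)*sqrt((10 - (0 + 1/1))/(-5 + (0 + 1/1))) - 35)**2 = (sqrt(2)*sqrt((10 - (0 + 1))/(-5 + (0 + 1))) - 35)**2 = (sqrt(2)*sqrt((10 - 1*1)/(-5 + 1)) - 35)**2 = (sqrt(2)*sqrt((10 - 1)/(-4)) - 35)**2 = (sqrt(2)*sqrt(-1/4*9) - 35)**2 = (sqrt(2)*sqrt(-9/4) - 35)**2 = (sqrt(2)*(3*I/2) - 35)**2 = (3*I*sqrt(2)/2 - 35)**2 = (-35 + 3*I*sqrt(2)/2)**2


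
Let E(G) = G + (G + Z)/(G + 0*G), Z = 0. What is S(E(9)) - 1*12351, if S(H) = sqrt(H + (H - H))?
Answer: -12351 + sqrt(10) ≈ -12348.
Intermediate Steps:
E(G) = 1 + G (E(G) = G + (G + 0)/(G + 0*G) = G + G/(G + 0) = G + G/G = G + 1 = 1 + G)
S(H) = sqrt(H) (S(H) = sqrt(H + 0) = sqrt(H))
S(E(9)) - 1*12351 = sqrt(1 + 9) - 1*12351 = sqrt(10) - 12351 = -12351 + sqrt(10)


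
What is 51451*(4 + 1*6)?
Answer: 514510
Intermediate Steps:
51451*(4 + 1*6) = 51451*(4 + 6) = 51451*10 = 514510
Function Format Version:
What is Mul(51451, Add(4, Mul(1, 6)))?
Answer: 514510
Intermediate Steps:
Mul(51451, Add(4, Mul(1, 6))) = Mul(51451, Add(4, 6)) = Mul(51451, 10) = 514510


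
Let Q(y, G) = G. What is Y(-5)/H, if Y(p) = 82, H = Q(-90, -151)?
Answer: -82/151 ≈ -0.54305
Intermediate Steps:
H = -151
Y(-5)/H = 82/(-151) = 82*(-1/151) = -82/151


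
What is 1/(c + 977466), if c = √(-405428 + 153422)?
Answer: 162911/159240005527 - I*√252006/955440033162 ≈ 1.0231e-6 - 5.2541e-10*I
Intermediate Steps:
c = I*√252006 (c = √(-252006) = I*√252006 ≈ 502.0*I)
1/(c + 977466) = 1/(I*√252006 + 977466) = 1/(977466 + I*√252006)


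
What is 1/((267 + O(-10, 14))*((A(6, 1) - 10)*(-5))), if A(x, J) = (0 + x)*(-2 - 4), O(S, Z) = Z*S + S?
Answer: 1/26910 ≈ 3.7161e-5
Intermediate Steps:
O(S, Z) = S + S*Z (O(S, Z) = S*Z + S = S + S*Z)
A(x, J) = -6*x (A(x, J) = x*(-6) = -6*x)
1/((267 + O(-10, 14))*((A(6, 1) - 10)*(-5))) = 1/((267 - 10*(1 + 14))*((-6*6 - 10)*(-5))) = 1/((267 - 10*15)*((-36 - 10)*(-5))) = 1/((267 - 150)*(-46*(-5))) = 1/(117*230) = 1/26910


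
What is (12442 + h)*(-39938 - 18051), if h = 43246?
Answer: -3229291432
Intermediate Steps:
(12442 + h)*(-39938 - 18051) = (12442 + 43246)*(-39938 - 18051) = 55688*(-57989) = -3229291432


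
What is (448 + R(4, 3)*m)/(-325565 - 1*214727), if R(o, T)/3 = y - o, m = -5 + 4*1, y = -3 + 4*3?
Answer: -433/540292 ≈ -0.00080142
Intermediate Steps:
y = 9 (y = -3 + 12 = 9)
m = -1 (m = -5 + 4 = -1)
R(o, T) = 27 - 3*o (R(o, T) = 3*(9 - o) = 27 - 3*o)
(448 + R(4, 3)*m)/(-325565 - 1*214727) = (448 + (27 - 3*4)*(-1))/(-325565 - 1*214727) = (448 + (27 - 12)*(-1))/(-325565 - 214727) = (448 + 15*(-1))/(-540292) = (448 - 15)*(-1/540292) = 433*(-1/540292) = -433/540292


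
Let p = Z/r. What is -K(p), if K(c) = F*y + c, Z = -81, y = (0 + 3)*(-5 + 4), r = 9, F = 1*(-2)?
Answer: 3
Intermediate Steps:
F = -2
y = -3 (y = 3*(-1) = -3)
p = -9 (p = -81/9 = -81*⅑ = -9)
K(c) = 6 + c (K(c) = -2*(-3) + c = 6 + c)
-K(p) = -(6 - 9) = -1*(-3) = 3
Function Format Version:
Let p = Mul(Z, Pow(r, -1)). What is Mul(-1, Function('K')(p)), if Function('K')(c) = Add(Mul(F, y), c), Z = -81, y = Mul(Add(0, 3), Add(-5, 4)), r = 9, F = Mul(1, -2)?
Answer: 3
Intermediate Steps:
F = -2
y = -3 (y = Mul(3, -1) = -3)
p = -9 (p = Mul(-81, Pow(9, -1)) = Mul(-81, Rational(1, 9)) = -9)
Function('K')(c) = Add(6, c) (Function('K')(c) = Add(Mul(-2, -3), c) = Add(6, c))
Mul(-1, Function('K')(p)) = Mul(-1, Add(6, -9)) = Mul(-1, -3) = 3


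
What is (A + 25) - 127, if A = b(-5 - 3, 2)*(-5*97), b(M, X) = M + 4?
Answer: 1838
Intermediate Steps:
b(M, X) = 4 + M
A = 1940 (A = (4 + (-5 - 3))*(-5*97) = (4 - 8)*(-485) = -4*(-485) = 1940)
(A + 25) - 127 = (1940 + 25) - 127 = 1965 - 127 = 1838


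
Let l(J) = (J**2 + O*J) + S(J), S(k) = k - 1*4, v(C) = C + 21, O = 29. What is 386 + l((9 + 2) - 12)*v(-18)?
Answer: 287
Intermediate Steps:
v(C) = 21 + C
S(k) = -4 + k (S(k) = k - 4 = -4 + k)
l(J) = -4 + J**2 + 30*J (l(J) = (J**2 + 29*J) + (-4 + J) = -4 + J**2 + 30*J)
386 + l((9 + 2) - 12)*v(-18) = 386 + (-4 + ((9 + 2) - 12)**2 + 30*((9 + 2) - 12))*(21 - 18) = 386 + (-4 + (11 - 12)**2 + 30*(11 - 12))*3 = 386 + (-4 + (-1)**2 + 30*(-1))*3 = 386 + (-4 + 1 - 30)*3 = 386 - 33*3 = 386 - 99 = 287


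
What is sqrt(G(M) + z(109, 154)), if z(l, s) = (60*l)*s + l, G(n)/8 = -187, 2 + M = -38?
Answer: sqrt(1005773) ≈ 1002.9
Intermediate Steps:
M = -40 (M = -2 - 38 = -40)
G(n) = -1496 (G(n) = 8*(-187) = -1496)
z(l, s) = l + 60*l*s (z(l, s) = 60*l*s + l = l + 60*l*s)
sqrt(G(M) + z(109, 154)) = sqrt(-1496 + 109*(1 + 60*154)) = sqrt(-1496 + 109*(1 + 9240)) = sqrt(-1496 + 109*9241) = sqrt(-1496 + 1007269) = sqrt(1005773)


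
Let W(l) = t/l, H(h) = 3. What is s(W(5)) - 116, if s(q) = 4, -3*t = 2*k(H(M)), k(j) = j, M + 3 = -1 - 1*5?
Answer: -112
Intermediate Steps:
M = -9 (M = -3 + (-1 - 1*5) = -3 + (-1 - 5) = -3 - 6 = -9)
t = -2 (t = -2*3/3 = -1/3*6 = -2)
W(l) = -2/l
s(W(5)) - 116 = 4 - 116 = -112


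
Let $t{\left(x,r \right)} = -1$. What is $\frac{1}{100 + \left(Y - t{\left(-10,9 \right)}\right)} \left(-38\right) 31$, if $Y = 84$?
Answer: $- \frac{1178}{185} \approx -6.3676$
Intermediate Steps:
$\frac{1}{100 + \left(Y - t{\left(-10,9 \right)}\right)} \left(-38\right) 31 = \frac{1}{100 + \left(84 - -1\right)} \left(-38\right) 31 = \frac{1}{100 + \left(84 + 1\right)} \left(-38\right) 31 = \frac{1}{100 + 85} \left(-38\right) 31 = \frac{1}{185} \left(-38\right) 31 = \left(- \frac{38}{185}\right) 31 = - \frac{1178}{185}$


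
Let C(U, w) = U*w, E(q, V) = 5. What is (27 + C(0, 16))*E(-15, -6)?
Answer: 135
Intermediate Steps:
(27 + C(0, 16))*E(-15, -6) = (27 + 0*16)*5 = (27 + 0)*5 = 27*5 = 135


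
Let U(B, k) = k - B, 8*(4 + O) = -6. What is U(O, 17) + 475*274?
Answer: 520687/4 ≈ 1.3017e+5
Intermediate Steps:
O = -19/4 (O = -4 + (⅛)*(-6) = -4 - ¾ = -19/4 ≈ -4.7500)
U(O, 17) + 475*274 = (17 - 1*(-19/4)) + 475*274 = (17 + 19/4) + 130150 = 87/4 + 130150 = 520687/4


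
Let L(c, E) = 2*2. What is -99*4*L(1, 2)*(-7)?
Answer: 11088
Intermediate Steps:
L(c, E) = 4
-99*4*L(1, 2)*(-7) = -99*4*4*(-7) = -1584*(-7) = -99*(-112) = 11088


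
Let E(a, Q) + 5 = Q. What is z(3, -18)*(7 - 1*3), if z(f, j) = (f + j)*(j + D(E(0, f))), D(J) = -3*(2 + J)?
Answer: 1080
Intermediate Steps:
E(a, Q) = -5 + Q
D(J) = -6 - 3*J
z(f, j) = (f + j)*(9 + j - 3*f) (z(f, j) = (f + j)*(j + (-6 - 3*(-5 + f))) = (f + j)*(j + (-6 + (15 - 3*f))) = (f + j)*(j + (9 - 3*f)) = (f + j)*(9 + j - 3*f))
z(3, -18)*(7 - 1*3) = ((-18)² + 3*(-18) - 3*3*(-3 + 3) - 3*(-18)*(-3 + 3))*(7 - 1*3) = (324 - 54 - 3*3*0 - 3*(-18)*0)*(7 - 3) = (324 - 54 + 0 + 0)*4 = 270*4 = 1080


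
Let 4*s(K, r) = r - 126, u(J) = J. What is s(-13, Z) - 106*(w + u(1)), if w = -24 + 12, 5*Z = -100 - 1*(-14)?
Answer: 5651/5 ≈ 1130.2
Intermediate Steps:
Z = -86/5 (Z = (-100 - 1*(-14))/5 = (-100 + 14)/5 = (⅕)*(-86) = -86/5 ≈ -17.200)
s(K, r) = -63/2 + r/4 (s(K, r) = (r - 126)/4 = (-126 + r)/4 = -63/2 + r/4)
w = -12
s(-13, Z) - 106*(w + u(1)) = (-63/2 + (¼)*(-86/5)) - 106*(-12 + 1) = (-63/2 - 43/10) - 106*(-11) = -179/5 - 1*(-1166) = -179/5 + 1166 = 5651/5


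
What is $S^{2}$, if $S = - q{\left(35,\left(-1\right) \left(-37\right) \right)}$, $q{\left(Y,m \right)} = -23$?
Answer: $529$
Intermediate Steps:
$S = 23$ ($S = \left(-1\right) \left(-23\right) = 23$)
$S^{2} = 23^{2} = 529$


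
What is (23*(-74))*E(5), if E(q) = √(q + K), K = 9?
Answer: -1702*√14 ≈ -6368.3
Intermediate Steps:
E(q) = √(9 + q) (E(q) = √(q + 9) = √(9 + q))
(23*(-74))*E(5) = (23*(-74))*√(9 + 5) = -1702*√14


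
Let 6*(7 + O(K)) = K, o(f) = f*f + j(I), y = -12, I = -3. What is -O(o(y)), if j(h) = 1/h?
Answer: -305/18 ≈ -16.944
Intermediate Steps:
o(f) = -⅓ + f² (o(f) = f*f + 1/(-3) = f² - ⅓ = -⅓ + f²)
O(K) = -7 + K/6
-O(o(y)) = -(-7 + (-⅓ + (-12)²)/6) = -(-7 + (-⅓ + 144)/6) = -(-7 + (⅙)*(431/3)) = -(-7 + 431/18) = -1*305/18 = -305/18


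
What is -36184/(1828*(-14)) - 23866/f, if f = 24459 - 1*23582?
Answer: -72380663/2805523 ≈ -25.799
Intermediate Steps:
f = 877 (f = 24459 - 23582 = 877)
-36184/(1828*(-14)) - 23866/f = -36184/(1828*(-14)) - 23866/877 = -36184/(-25592) - 23866*1/877 = -36184*(-1/25592) - 23866/877 = 4523/3199 - 23866/877 = -72380663/2805523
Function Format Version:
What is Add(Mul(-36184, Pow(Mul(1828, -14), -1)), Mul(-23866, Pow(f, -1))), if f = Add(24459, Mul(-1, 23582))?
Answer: Rational(-72380663, 2805523) ≈ -25.799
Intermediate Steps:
f = 877 (f = Add(24459, -23582) = 877)
Add(Mul(-36184, Pow(Mul(1828, -14), -1)), Mul(-23866, Pow(f, -1))) = Add(Mul(-36184, Pow(Mul(1828, -14), -1)), Mul(-23866, Pow(877, -1))) = Add(Mul(-36184, Pow(-25592, -1)), Mul(-23866, Rational(1, 877))) = Add(Mul(-36184, Rational(-1, 25592)), Rational(-23866, 877)) = Add(Rational(4523, 3199), Rational(-23866, 877)) = Rational(-72380663, 2805523)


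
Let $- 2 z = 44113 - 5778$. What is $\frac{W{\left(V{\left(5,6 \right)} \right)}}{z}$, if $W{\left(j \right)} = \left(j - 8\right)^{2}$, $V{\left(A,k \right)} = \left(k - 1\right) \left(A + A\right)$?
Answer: $- \frac{3528}{38335} \approx -0.092031$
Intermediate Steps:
$V{\left(A,k \right)} = 2 A \left(-1 + k\right)$ ($V{\left(A,k \right)} = \left(-1 + k\right) 2 A = 2 A \left(-1 + k\right)$)
$z = - \frac{38335}{2}$ ($z = - \frac{44113 - 5778}{2} = \left(- \frac{1}{2}\right) 38335 = - \frac{38335}{2} \approx -19168.0$)
$W{\left(j \right)} = \left(-8 + j\right)^{2}$
$\frac{W{\left(V{\left(5,6 \right)} \right)}}{z} = \frac{\left(-8 + 2 \cdot 5 \left(-1 + 6\right)\right)^{2}}{- \frac{38335}{2}} = \left(-8 + 2 \cdot 5 \cdot 5\right)^{2} \left(- \frac{2}{38335}\right) = \left(-8 + 50\right)^{2} \left(- \frac{2}{38335}\right) = 42^{2} \left(- \frac{2}{38335}\right) = 1764 \left(- \frac{2}{38335}\right) = - \frac{3528}{38335}$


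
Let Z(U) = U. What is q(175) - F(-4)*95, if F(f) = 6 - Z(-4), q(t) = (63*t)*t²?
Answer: 337639675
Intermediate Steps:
q(t) = 63*t³
F(f) = 10 (F(f) = 6 - 1*(-4) = 6 + 4 = 10)
q(175) - F(-4)*95 = 63*175³ - 10*95 = 63*5359375 - 1*950 = 337640625 - 950 = 337639675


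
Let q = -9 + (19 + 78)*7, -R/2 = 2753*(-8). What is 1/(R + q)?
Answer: 1/44718 ≈ 2.2362e-5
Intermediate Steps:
R = 44048 (R = -5506*(-8) = -2*(-22024) = 44048)
q = 670 (q = -9 + 97*7 = -9 + 679 = 670)
1/(R + q) = 1/(44048 + 670) = 1/44718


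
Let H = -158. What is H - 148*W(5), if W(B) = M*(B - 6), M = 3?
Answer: 286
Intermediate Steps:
W(B) = -18 + 3*B (W(B) = 3*(B - 6) = 3*(-6 + B) = -18 + 3*B)
H - 148*W(5) = -158 - 148*(-18 + 3*5) = -158 - 148*(-18 + 15) = -158 - 148*(-3) = -158 + 444 = 286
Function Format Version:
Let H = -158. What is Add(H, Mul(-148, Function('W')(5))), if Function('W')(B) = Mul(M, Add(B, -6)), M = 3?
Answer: 286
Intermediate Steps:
Function('W')(B) = Add(-18, Mul(3, B)) (Function('W')(B) = Mul(3, Add(B, -6)) = Mul(3, Add(-6, B)) = Add(-18, Mul(3, B)))
Add(H, Mul(-148, Function('W')(5))) = Add(-158, Mul(-148, Add(-18, Mul(3, 5)))) = Add(-158, Mul(-148, Add(-18, 15))) = Add(-158, Mul(-148, -3)) = Add(-158, 444) = 286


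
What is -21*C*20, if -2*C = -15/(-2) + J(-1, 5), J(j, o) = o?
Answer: 2625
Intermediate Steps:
C = -25/4 (C = -(-15/(-2) + 5)/2 = -(-15*(-1/2) + 5)/2 = -(15/2 + 5)/2 = -1/2*25/2 = -25/4 ≈ -6.2500)
-21*C*20 = -21*(-25/4)*20 = (525/4)*20 = 2625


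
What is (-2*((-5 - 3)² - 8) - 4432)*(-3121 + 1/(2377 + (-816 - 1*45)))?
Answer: 5374910160/379 ≈ 1.4182e+7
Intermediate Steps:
(-2*((-5 - 3)² - 8) - 4432)*(-3121 + 1/(2377 + (-816 - 1*45))) = (-2*((-8)² - 8) - 4432)*(-3121 + 1/(2377 + (-816 - 45))) = (-2*(64 - 8) - 4432)*(-3121 + 1/(2377 - 861)) = (-2*56 - 4432)*(-3121 + 1/1516) = (-112 - 4432)*(-3121 + 1/1516) = -4544*(-4731435/1516) = 5374910160/379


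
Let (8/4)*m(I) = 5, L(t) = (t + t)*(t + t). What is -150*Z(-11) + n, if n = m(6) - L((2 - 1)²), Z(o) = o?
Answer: 3297/2 ≈ 1648.5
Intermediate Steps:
L(t) = 4*t² (L(t) = (2*t)*(2*t) = 4*t²)
m(I) = 5/2 (m(I) = (½)*5 = 5/2)
n = -3/2 (n = 5/2 - 4*((2 - 1)²)² = 5/2 - 4*(1²)² = 5/2 - 4*1² = 5/2 - 4 = -3/2 ≈ -1.5000)
-150*Z(-11) + n = -150*(-11) - 3/2 = 1650 - 3/2 = 3297/2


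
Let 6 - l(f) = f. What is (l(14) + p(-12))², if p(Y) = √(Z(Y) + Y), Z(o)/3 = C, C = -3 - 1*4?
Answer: (8 - I*√33)² ≈ 31.0 - 91.913*I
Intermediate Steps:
l(f) = 6 - f
C = -7 (C = -3 - 4 = -7)
Z(o) = -21 (Z(o) = 3*(-7) = -21)
p(Y) = √(-21 + Y)
(l(14) + p(-12))² = ((6 - 1*14) + √(-21 - 12))² = ((6 - 14) + √(-33))² = (-8 + I*√33)²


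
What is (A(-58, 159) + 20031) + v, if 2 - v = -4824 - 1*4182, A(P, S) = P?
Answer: 28981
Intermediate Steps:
v = 9008 (v = 2 - (-4824 - 1*4182) = 2 - (-4824 - 4182) = 2 - 1*(-9006) = 2 + 9006 = 9008)
(A(-58, 159) + 20031) + v = (-58 + 20031) + 9008 = 19973 + 9008 = 28981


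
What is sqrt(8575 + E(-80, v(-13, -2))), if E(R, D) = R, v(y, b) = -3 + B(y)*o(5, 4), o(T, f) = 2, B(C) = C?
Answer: sqrt(8495) ≈ 92.168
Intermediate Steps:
v(y, b) = -3 + 2*y (v(y, b) = -3 + y*2 = -3 + 2*y)
sqrt(8575 + E(-80, v(-13, -2))) = sqrt(8575 - 80) = sqrt(8495)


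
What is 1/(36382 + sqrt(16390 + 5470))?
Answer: 18191/661814032 - sqrt(5465)/661814032 ≈ 2.7375e-5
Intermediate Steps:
1/(36382 + sqrt(16390 + 5470)) = 1/(36382 + sqrt(21860)) = 1/(36382 + 2*sqrt(5465))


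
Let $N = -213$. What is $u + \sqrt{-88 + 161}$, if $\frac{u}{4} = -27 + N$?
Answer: $-960 + \sqrt{73} \approx -951.46$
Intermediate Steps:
$u = -960$ ($u = 4 \left(-27 - 213\right) = 4 \left(-240\right) = -960$)
$u + \sqrt{-88 + 161} = -960 + \sqrt{-88 + 161} = -960 + \sqrt{73}$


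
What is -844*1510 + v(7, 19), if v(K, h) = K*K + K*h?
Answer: -1274258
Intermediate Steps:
v(K, h) = K² + K*h
-844*1510 + v(7, 19) = -844*1510 + 7*(7 + 19) = -1274440 + 7*26 = -1274440 + 182 = -1274258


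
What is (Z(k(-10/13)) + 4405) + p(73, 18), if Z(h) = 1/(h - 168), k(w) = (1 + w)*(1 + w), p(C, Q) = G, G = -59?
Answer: 123352349/28383 ≈ 4346.0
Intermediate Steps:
p(C, Q) = -59
k(w) = (1 + w)**2
Z(h) = 1/(-168 + h)
(Z(k(-10/13)) + 4405) + p(73, 18) = (1/(-168 + (1 - 10/13)**2) + 4405) - 59 = (1/(-168 + (3/13)**2) + 4405) - 59 = (1/(-168 + 9/169) + 4405) - 59 = (1/(-28383/169) + 4405) - 59 = (-169/28383 + 4405) - 59 = 125026946/28383 - 59 = 123352349/28383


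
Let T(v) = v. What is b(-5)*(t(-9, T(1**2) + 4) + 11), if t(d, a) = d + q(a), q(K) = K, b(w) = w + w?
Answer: -70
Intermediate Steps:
b(w) = 2*w
t(d, a) = a + d (t(d, a) = d + a = a + d)
b(-5)*(t(-9, T(1**2) + 4) + 11) = (2*(-5))*(((1**2 + 4) - 9) + 11) = -10*(((1 + 4) - 9) + 11) = -10*((5 - 9) + 11) = -10*(-4 + 11) = -10*7 = -70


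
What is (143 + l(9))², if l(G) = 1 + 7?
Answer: 22801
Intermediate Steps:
l(G) = 8
(143 + l(9))² = (143 + 8)² = 151² = 22801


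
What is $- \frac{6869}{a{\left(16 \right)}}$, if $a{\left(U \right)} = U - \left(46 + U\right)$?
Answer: $\frac{6869}{46} \approx 149.33$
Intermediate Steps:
$a{\left(U \right)} = -46$
$- \frac{6869}{a{\left(16 \right)}} = - \frac{6869}{-46} = \left(-6869\right) \left(- \frac{1}{46}\right) = \frac{6869}{46}$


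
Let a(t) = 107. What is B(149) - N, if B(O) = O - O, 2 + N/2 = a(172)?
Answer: -210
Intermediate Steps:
N = 210 (N = -4 + 2*107 = -4 + 214 = 210)
B(O) = 0
B(149) - N = 0 - 1*210 = 0 - 210 = -210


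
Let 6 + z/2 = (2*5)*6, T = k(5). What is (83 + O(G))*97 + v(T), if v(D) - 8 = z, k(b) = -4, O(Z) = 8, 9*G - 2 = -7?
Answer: 8943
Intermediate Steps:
G = -5/9 (G = 2/9 + (⅑)*(-7) = 2/9 - 7/9 = -5/9 ≈ -0.55556)
T = -4
z = 108 (z = -12 + 2*((2*5)*6) = -12 + 2*(10*6) = -12 + 2*60 = -12 + 120 = 108)
v(D) = 116 (v(D) = 8 + 108 = 116)
(83 + O(G))*97 + v(T) = (83 + 8)*97 + 116 = 91*97 + 116 = 8827 + 116 = 8943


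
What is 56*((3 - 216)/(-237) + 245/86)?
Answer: 712908/3397 ≈ 209.86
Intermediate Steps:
56*((3 - 216)/(-237) + 245/86) = 56*(-213*(-1/237) + 245*(1/86)) = 56*(71/79 + 245/86) = 56*(25461/6794) = 712908/3397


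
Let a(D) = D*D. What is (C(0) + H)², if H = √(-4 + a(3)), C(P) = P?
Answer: 5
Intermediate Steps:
a(D) = D²
H = √5 (H = √(-4 + 3²) = √(-4 + 9) = √5 ≈ 2.2361)
(C(0) + H)² = (0 + √5)² = (√5)² = 5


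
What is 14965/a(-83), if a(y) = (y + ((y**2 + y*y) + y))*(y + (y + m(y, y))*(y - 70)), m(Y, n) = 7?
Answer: 73/766588 ≈ 9.5227e-5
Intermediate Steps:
a(y) = (y + (-70 + y)*(7 + y))*(2*y + 2*y**2) (a(y) = (y + ((y**2 + y*y) + y))*(y + (y + 7)*(y - 70)) = (y + ((y**2 + y**2) + y))*(y + (7 + y)*(-70 + y)) = (y + (2*y**2 + y))*(y + (-70 + y)*(7 + y)) = (y + (y + 2*y**2))*(y + (-70 + y)*(7 + y)) = (2*y + 2*y**2)*(y + (-70 + y)*(7 + y)) = (y + (-70 + y)*(7 + y))*(2*y + 2*y**2))
14965/a(-83) = 14965/((2*(-83)*(-490 + (-83)**3 - 552*(-83) - 61*(-83)**2))) = 14965/((2*(-83)*(-490 - 571787 + 45816 - 61*6889))) = 14965/((2*(-83)*(-490 - 571787 + 45816 - 420229))) = 14965/((2*(-83)*(-946690))) = 14965/157150540 = 14965*(1/157150540) = 73/766588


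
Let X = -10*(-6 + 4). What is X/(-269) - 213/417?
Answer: -21879/37391 ≈ -0.58514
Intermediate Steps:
X = 20 (X = -10*(-2) = 20)
X/(-269) - 213/417 = 20/(-269) - 213/417 = 20*(-1/269) - 213*1/417 = -20/269 - 71/139 = -21879/37391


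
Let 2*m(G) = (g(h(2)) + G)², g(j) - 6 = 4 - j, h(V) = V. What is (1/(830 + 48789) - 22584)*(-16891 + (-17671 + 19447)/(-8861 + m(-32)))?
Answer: 162271549909922905/425383687 ≈ 3.8147e+8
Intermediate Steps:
g(j) = 10 - j (g(j) = 6 + (4 - j) = 10 - j)
m(G) = (8 + G)²/2 (m(G) = ((10 - 1*2) + G)²/2 = ((10 - 2) + G)²/2 = (8 + G)²/2)
(1/(830 + 48789) - 22584)*(-16891 + (-17671 + 19447)/(-8861 + m(-32))) = (1/(830 + 48789) - 22584)*(-16891 + (-17671 + 19447)/(-8861 + (8 - 32)²/2)) = (1/49619 - 22584)*(-16891 + 1776/(-8861 + (½)*(-24)²)) = (1/49619 - 22584)*(-16891 + 1776/(-8861 + (½)*576)) = -1120595495*(-16891 + 1776/(-8861 + 288))/49619 = -1120595495*(-16891 + 1776/(-8573))/49619 = -1120595495*(-16891 + 1776*(-1/8573))/49619 = -1120595495*(-16891 - 1776/8573)/49619 = -1120595495/49619*(-144808319/8573) = 162271549909922905/425383687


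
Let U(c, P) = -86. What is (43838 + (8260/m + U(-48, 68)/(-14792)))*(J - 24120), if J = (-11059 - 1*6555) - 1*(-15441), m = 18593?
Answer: -3686152077058573/3197996 ≈ -1.1526e+9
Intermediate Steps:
J = -2173 (J = (-11059 - 6555) + 15441 = -17614 + 15441 = -2173)
(43838 + (8260/m + U(-48, 68)/(-14792)))*(J - 24120) = (43838 + (8260/18593 - 86/(-14792)))*(-2173 - 24120) = (43838 + (8260*(1/18593) - 86*(-1/14792)))*(-26293) = (43838 + (8260/18593 + 1/172))*(-26293) = (43838 + 1439313/3197996)*(-26293) = (140195187961/3197996)*(-26293) = -3686152077058573/3197996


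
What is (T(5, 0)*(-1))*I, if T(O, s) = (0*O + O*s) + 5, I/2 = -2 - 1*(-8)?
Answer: -60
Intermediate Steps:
I = 12 (I = 2*(-2 - 1*(-8)) = 2*(-2 + 8) = 2*6 = 12)
T(O, s) = 5 + O*s (T(O, s) = (0 + O*s) + 5 = O*s + 5 = 5 + O*s)
(T(5, 0)*(-1))*I = ((5 + 5*0)*(-1))*12 = ((5 + 0)*(-1))*12 = (5*(-1))*12 = -5*12 = -60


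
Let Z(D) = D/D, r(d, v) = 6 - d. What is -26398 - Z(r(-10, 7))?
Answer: -26399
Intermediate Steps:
Z(D) = 1
-26398 - Z(r(-10, 7)) = -26398 - 1*1 = -26398 - 1 = -26399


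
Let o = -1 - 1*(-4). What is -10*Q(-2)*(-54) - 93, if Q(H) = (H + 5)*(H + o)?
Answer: 1527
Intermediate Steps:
o = 3 (o = -1 + 4 = 3)
Q(H) = (3 + H)*(5 + H) (Q(H) = (H + 5)*(H + 3) = (5 + H)*(3 + H) = (3 + H)*(5 + H))
-10*Q(-2)*(-54) - 93 = -10*(15 + (-2)**2 + 8*(-2))*(-54) - 93 = -10*(15 + 4 - 16)*(-54) - 93 = -10*3*(-54) - 93 = -30*(-54) - 93 = 1620 - 93 = 1527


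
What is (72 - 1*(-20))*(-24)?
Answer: -2208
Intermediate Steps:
(72 - 1*(-20))*(-24) = (72 + 20)*(-24) = 92*(-24) = -2208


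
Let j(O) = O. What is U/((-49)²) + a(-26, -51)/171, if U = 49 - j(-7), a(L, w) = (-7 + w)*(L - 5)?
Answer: 618082/58653 ≈ 10.538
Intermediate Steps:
a(L, w) = (-7 + w)*(-5 + L)
U = 56 (U = 49 - 1*(-7) = 49 + 7 = 56)
U/((-49)²) + a(-26, -51)/171 = 56/((-49)²) + (35 - 7*(-26) - 5*(-51) - 26*(-51))/171 = 56/2401 + (35 + 182 + 255 + 1326)*(1/171) = 56*(1/2401) + 1798*(1/171) = 8/343 + 1798/171 = 618082/58653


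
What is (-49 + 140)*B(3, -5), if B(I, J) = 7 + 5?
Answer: 1092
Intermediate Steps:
B(I, J) = 12
(-49 + 140)*B(3, -5) = (-49 + 140)*12 = 91*12 = 1092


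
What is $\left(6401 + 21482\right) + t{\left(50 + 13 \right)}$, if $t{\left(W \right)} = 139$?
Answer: $28022$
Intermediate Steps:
$\left(6401 + 21482\right) + t{\left(50 + 13 \right)} = \left(6401 + 21482\right) + 139 = 27883 + 139 = 28022$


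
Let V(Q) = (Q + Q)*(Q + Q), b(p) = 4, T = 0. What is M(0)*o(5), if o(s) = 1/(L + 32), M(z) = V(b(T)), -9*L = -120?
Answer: 24/17 ≈ 1.4118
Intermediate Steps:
L = 40/3 (L = -⅑*(-120) = 40/3 ≈ 13.333)
V(Q) = 4*Q² (V(Q) = (2*Q)*(2*Q) = 4*Q²)
M(z) = 64 (M(z) = 4*4² = 4*16 = 64)
o(s) = 3/136 (o(s) = 1/(40/3 + 32) = 1/(136/3) = 3/136)
M(0)*o(5) = 64*(3/136) = 24/17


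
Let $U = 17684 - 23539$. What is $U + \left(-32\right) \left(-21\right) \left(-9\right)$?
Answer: $-11903$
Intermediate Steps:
$U = -5855$
$U + \left(-32\right) \left(-21\right) \left(-9\right) = -5855 + \left(-32\right) \left(-21\right) \left(-9\right) = -5855 + 672 \left(-9\right) = -5855 - 6048 = -11903$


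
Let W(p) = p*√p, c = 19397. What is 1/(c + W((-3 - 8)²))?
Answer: 1/20728 ≈ 4.8244e-5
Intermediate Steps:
W(p) = p^(3/2)
1/(c + W((-3 - 8)²)) = 1/(19397 + ((-3 - 8)²)^(3/2)) = 1/(19397 + ((-11)²)^(3/2)) = 1/(19397 + 121^(3/2)) = 1/(19397 + 1331) = 1/20728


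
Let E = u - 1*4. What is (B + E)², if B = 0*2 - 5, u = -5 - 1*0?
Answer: 196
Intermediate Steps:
u = -5 (u = -5 + 0 = -5)
B = -5 (B = 0 - 5 = -5)
E = -9 (E = -5 - 1*4 = -5 - 4 = -9)
(B + E)² = (-5 - 9)² = (-14)² = 196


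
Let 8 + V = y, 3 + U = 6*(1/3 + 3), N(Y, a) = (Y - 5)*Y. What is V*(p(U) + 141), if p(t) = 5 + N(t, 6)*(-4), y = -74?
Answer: 54940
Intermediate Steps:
N(Y, a) = Y*(-5 + Y) (N(Y, a) = (-5 + Y)*Y = Y*(-5 + Y))
U = 17 (U = -3 + 6*(1/3 + 3) = -3 + 6*(10/3) = -3 + 20 = 17)
V = -82 (V = -8 - 74 = -82)
p(t) = 5 - 4*t*(-5 + t) (p(t) = 5 + (t*(-5 + t))*(-4) = 5 - 4*t*(-5 + t))
V*(p(U) + 141) = -82*((5 - 4*17*(-5 + 17)) + 141) = -82*((5 - 4*17*12) + 141) = -82*((5 - 816) + 141) = -82*(-811 + 141) = -82*(-670) = 54940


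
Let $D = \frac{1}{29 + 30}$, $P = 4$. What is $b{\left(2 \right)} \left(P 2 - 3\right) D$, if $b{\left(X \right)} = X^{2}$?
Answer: $\frac{20}{59} \approx 0.33898$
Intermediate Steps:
$D = \frac{1}{59} \approx 0.016949$
$b{\left(2 \right)} \left(P 2 - 3\right) D = 2^{2} \left(4 \cdot 2 - 3\right) \frac{1}{59} = 4 \left(8 - 3\right) \frac{1}{59} = 4 \cdot 5 \cdot \frac{1}{59} = 20 \cdot \frac{1}{59} = \frac{20}{59}$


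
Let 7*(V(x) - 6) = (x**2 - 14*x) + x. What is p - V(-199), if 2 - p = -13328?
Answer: 51080/7 ≈ 7297.1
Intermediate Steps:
p = 13330 (p = 2 - 1*(-13328) = 2 + 13328 = 13330)
V(x) = 6 - 13*x/7 + x**2/7 (V(x) = 6 + ((x**2 - 14*x) + x)/7 = 6 + (x**2 - 13*x)/7 = 6 + (-13*x/7 + x**2/7) = 6 - 13*x/7 + x**2/7)
p - V(-199) = 13330 - (6 - 13/7*(-199) + (1/7)*(-199)**2) = 13330 - (6 + 2587/7 + (1/7)*39601) = 13330 - (6 + 2587/7 + 39601/7) = 13330 - 1*42230/7 = 13330 - 42230/7 = 51080/7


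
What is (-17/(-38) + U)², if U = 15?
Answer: 344569/1444 ≈ 238.62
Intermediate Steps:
(-17/(-38) + U)² = (-17/(-38) + 15)² = (-17*(-1/38) + 15)² = (17/38 + 15)² = (587/38)² = 344569/1444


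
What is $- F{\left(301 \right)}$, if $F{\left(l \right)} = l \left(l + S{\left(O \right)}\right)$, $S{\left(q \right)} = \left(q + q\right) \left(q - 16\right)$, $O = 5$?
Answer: $-57491$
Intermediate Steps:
$S{\left(q \right)} = 2 q \left(-16 + q\right)$
$F{\left(l \right)} = l \left(-110 + l\right)$ ($F{\left(l \right)} = l \left(l + 2 \cdot 5 \left(-16 + 5\right)\right) = l \left(l + 2 \cdot 5 \left(-11\right)\right) = l \left(l - 110\right) = l \left(-110 + l\right)$)
$- F{\left(301 \right)} = - 301 \left(-110 + 301\right) = - 301 \cdot 191 = \left(-1\right) 57491 = -57491$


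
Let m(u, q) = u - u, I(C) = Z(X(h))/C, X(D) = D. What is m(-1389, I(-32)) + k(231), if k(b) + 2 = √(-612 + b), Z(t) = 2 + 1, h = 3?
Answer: -2 + I*√381 ≈ -2.0 + 19.519*I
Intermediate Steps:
Z(t) = 3
I(C) = 3/C
k(b) = -2 + √(-612 + b)
m(u, q) = 0
m(-1389, I(-32)) + k(231) = 0 + (-2 + √(-612 + 231)) = 0 + (-2 + √(-381)) = 0 + (-2 + I*√381) = -2 + I*√381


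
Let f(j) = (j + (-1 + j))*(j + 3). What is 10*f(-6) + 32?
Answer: 422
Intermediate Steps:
f(j) = (-1 + 2*j)*(3 + j)
10*f(-6) + 32 = 10*(-3 + 2*(-6)² + 5*(-6)) + 32 = 10*(-3 + 2*36 - 30) + 32 = 10*(-3 + 72 - 30) + 32 = 10*39 + 32 = 390 + 32 = 422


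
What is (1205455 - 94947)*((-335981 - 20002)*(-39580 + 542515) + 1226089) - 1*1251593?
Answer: -198819893081691721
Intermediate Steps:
(1205455 - 94947)*((-335981 - 20002)*(-39580 + 542515) + 1226089) - 1*1251593 = 1110508*(-355983*502935 + 1226089) - 1251593 = 1110508*(-179036310105 + 1226089) - 1251593 = 1110508*(-179035084016) - 1251593 = -198819893080440128 - 1251593 = -198819893081691721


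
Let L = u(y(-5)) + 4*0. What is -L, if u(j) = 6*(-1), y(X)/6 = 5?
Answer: 6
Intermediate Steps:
y(X) = 30 (y(X) = 6*5 = 30)
u(j) = -6
L = -6 (L = -6 + 4*0 = -6 + 0 = -6)
-L = -1*(-6) = 6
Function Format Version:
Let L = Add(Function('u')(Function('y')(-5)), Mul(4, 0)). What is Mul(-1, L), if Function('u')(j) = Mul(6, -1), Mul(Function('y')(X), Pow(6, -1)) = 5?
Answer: 6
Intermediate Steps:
Function('y')(X) = 30 (Function('y')(X) = Mul(6, 5) = 30)
Function('u')(j) = -6
L = -6 (L = Add(-6, Mul(4, 0)) = Add(-6, 0) = -6)
Mul(-1, L) = Mul(-1, -6) = 6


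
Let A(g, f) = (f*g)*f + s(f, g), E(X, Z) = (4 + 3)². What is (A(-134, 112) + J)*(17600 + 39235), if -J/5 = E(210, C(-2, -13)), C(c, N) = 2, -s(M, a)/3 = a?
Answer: -95524801065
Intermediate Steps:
s(M, a) = -3*a
E(X, Z) = 49 (E(X, Z) = 7² = 49)
A(g, f) = -3*g + g*f² (A(g, f) = (f*g)*f - 3*g = g*f² - 3*g = -3*g + g*f²)
J = -245 (J = -5*49 = -245)
(A(-134, 112) + J)*(17600 + 39235) = (-134*(-3 + 112²) - 245)*(17600 + 39235) = (-134*(-3 + 12544) - 245)*56835 = (-134*12541 - 245)*56835 = (-1680494 - 245)*56835 = -1680739*56835 = -95524801065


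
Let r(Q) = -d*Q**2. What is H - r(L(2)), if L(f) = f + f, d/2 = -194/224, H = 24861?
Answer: 173833/7 ≈ 24833.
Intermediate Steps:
d = -97/56 (d = 2*(-194/224) = 2*(-194*1/224) = 2*(-97/112) = -97/56 ≈ -1.7321)
L(f) = 2*f
r(Q) = 97*Q**2/56 (r(Q) = -(-97)*Q**2/56 = 97*Q**2/56)
H - r(L(2)) = 24861 - 97*(2*2)**2/56 = 24861 - 97*4**2/56 = 24861 - 97*16/56 = 24861 - 1*194/7 = 24861 - 194/7 = 173833/7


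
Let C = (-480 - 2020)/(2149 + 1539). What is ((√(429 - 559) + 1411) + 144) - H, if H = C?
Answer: 1434335/922 + I*√130 ≈ 1555.7 + 11.402*I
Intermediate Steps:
C = -625/922 (C = -2500/3688 = -2500*1/3688 = -625/922 ≈ -0.67787)
H = -625/922 ≈ -0.67787
((√(429 - 559) + 1411) + 144) - H = ((√(429 - 559) + 1411) + 144) - 1*(-625/922) = ((√(-130) + 1411) + 144) + 625/922 = ((I*√130 + 1411) + 144) + 625/922 = ((1411 + I*√130) + 144) + 625/922 = (1555 + I*√130) + 625/922 = 1434335/922 + I*√130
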